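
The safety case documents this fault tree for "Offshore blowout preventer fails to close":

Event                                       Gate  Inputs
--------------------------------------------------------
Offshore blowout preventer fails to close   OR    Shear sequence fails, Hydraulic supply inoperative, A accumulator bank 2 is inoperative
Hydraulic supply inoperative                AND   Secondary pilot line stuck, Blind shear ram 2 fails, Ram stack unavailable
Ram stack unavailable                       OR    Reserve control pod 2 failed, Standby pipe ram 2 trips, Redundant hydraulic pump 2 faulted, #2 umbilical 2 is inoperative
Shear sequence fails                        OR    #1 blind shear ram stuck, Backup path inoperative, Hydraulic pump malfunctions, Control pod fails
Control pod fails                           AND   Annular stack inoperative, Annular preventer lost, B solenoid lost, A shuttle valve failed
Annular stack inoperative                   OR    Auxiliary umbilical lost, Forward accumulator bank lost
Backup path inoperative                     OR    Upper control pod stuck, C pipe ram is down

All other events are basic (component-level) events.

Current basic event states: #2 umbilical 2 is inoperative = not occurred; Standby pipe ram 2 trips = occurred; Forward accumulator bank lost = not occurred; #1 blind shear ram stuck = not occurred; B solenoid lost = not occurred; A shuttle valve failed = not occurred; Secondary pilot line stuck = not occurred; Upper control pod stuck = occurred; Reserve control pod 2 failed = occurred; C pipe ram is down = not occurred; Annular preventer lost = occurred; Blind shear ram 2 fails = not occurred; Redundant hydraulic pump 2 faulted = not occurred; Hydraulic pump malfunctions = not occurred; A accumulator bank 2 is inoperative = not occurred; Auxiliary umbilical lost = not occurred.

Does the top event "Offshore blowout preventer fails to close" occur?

Backup path inoperative [OR]: Upper control pod stuck=occurs, C pipe ram is down=not → at least one input occurs → occurs.
Annular stack inoperative [OR]: Auxiliary umbilical lost=not, Forward accumulator bank lost=not → no input occurs → does not occur.
Control pod fails [AND]: Annular stack inoperative=not, Annular preventer lost=occurs, B solenoid lost=not, A shuttle valve failed=not → not all inputs occur → does not occur.
Shear sequence fails [OR]: #1 blind shear ram stuck=not, Backup path inoperative=occurs, Hydraulic pump malfunctions=not, Control pod fails=not → at least one input occurs → occurs.
Ram stack unavailable [OR]: Reserve control pod 2 failed=occurs, Standby pipe ram 2 trips=occurs, Redundant hydraulic pump 2 faulted=not, #2 umbilical 2 is inoperative=not → at least one input occurs → occurs.
Hydraulic supply inoperative [AND]: Secondary pilot line stuck=not, Blind shear ram 2 fails=not, Ram stack unavailable=occurs → not all inputs occur → does not occur.
Offshore blowout preventer fails to close [OR]: Shear sequence fails=occurs, Hydraulic supply inoperative=not, A accumulator bank 2 is inoperative=not → at least one input occurs → occurs.

Yes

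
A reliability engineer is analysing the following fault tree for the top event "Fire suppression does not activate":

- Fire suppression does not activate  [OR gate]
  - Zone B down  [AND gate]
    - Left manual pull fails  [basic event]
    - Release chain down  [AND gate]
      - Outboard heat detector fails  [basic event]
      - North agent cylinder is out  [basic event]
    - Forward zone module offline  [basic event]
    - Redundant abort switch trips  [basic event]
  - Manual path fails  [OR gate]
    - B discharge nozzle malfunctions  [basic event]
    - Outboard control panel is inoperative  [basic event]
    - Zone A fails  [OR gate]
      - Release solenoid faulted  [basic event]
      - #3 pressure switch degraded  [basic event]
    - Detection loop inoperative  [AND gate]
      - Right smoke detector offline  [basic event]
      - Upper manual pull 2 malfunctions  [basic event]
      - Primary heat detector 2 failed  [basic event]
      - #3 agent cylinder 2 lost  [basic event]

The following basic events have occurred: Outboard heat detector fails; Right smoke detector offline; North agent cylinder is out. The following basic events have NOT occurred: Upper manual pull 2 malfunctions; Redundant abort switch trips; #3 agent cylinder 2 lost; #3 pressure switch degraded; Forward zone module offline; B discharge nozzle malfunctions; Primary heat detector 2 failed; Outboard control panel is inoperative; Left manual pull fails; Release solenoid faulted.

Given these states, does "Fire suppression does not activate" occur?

No

Release chain down [AND]: Outboard heat detector fails=occurs, North agent cylinder is out=occurs → all inputs occur → occurs.
Zone B down [AND]: Left manual pull fails=not, Release chain down=occurs, Forward zone module offline=not, Redundant abort switch trips=not → not all inputs occur → does not occur.
Zone A fails [OR]: Release solenoid faulted=not, #3 pressure switch degraded=not → no input occurs → does not occur.
Detection loop inoperative [AND]: Right smoke detector offline=occurs, Upper manual pull 2 malfunctions=not, Primary heat detector 2 failed=not, #3 agent cylinder 2 lost=not → not all inputs occur → does not occur.
Manual path fails [OR]: B discharge nozzle malfunctions=not, Outboard control panel is inoperative=not, Zone A fails=not, Detection loop inoperative=not → no input occurs → does not occur.
Fire suppression does not activate [OR]: Zone B down=not, Manual path fails=not → no input occurs → does not occur.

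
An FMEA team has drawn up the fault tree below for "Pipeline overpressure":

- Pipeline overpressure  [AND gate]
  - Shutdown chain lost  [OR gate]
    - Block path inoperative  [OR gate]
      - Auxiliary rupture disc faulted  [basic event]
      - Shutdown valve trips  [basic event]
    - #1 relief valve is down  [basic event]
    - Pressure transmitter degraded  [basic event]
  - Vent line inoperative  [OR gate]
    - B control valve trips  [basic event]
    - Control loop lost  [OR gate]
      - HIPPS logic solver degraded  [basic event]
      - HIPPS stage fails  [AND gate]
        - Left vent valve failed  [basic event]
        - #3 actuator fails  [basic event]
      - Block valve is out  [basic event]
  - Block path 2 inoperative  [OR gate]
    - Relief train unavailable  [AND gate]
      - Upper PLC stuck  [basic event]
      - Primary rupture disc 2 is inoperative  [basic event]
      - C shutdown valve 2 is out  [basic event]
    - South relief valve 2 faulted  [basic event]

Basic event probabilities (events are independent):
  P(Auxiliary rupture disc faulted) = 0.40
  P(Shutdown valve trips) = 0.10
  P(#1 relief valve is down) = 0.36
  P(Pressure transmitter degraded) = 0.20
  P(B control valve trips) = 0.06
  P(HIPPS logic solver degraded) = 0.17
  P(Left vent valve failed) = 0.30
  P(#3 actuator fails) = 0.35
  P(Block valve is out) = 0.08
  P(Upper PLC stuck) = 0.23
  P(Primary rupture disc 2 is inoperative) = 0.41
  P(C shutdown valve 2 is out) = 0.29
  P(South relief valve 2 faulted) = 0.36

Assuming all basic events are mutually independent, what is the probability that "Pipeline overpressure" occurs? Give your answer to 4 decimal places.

0.0977

P(Block path inoperative) [OR] = 1 − (1−0.40) × (1−0.10) = 0.460000
P(Shutdown chain lost) [OR] = 1 − (1−0.460000) × (1−0.36) × (1−0.20) = 0.723520
P(HIPPS stage fails) [AND] = 0.30 × 0.35 = 0.105000
P(Control loop lost) [OR] = 1 − (1−0.17) × (1−0.105000) × (1−0.08) = 0.316578
P(Vent line inoperative) [OR] = 1 − (1−0.06) × (1−0.316578) = 0.357583
P(Relief train unavailable) [AND] = 0.23 × 0.41 × 0.29 = 0.027347
P(Block path 2 inoperative) [OR] = 1 − (1−0.027347) × (1−0.36) = 0.377502
P(Pipeline overpressure) [AND] = 0.723520 × 0.357583 × 0.377502 = 0.097667
Rounded to 4 decimal places: P(Pipeline overpressure) ≈ 0.0977.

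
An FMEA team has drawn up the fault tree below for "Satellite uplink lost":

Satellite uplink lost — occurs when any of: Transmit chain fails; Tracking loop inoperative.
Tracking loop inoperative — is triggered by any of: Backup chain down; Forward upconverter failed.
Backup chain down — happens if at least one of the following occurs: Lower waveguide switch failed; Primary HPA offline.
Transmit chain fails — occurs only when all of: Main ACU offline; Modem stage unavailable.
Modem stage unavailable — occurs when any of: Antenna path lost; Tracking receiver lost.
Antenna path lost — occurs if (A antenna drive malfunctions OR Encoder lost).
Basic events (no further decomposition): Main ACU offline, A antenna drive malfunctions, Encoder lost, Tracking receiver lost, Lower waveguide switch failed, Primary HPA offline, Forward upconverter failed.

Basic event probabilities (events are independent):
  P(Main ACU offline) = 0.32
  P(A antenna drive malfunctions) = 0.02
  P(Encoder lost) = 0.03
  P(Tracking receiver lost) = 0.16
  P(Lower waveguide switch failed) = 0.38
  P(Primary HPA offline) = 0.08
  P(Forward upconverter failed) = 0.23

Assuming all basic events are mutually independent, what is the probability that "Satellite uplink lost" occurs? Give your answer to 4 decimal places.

P(Antenna path lost) [OR] = 1 − (1−0.02) × (1−0.03) = 0.049400
P(Modem stage unavailable) [OR] = 1 − (1−0.049400) × (1−0.16) = 0.201496
P(Transmit chain fails) [AND] = 0.32 × 0.201496 = 0.064479
P(Backup chain down) [OR] = 1 − (1−0.38) × (1−0.08) = 0.429600
P(Tracking loop inoperative) [OR] = 1 − (1−0.429600) × (1−0.23) = 0.560792
P(Satellite uplink lost) [OR] = 1 − (1−0.064479) × (1−0.560792) = 0.589112
Rounded to 4 decimal places: P(Satellite uplink lost) ≈ 0.5891.

0.5891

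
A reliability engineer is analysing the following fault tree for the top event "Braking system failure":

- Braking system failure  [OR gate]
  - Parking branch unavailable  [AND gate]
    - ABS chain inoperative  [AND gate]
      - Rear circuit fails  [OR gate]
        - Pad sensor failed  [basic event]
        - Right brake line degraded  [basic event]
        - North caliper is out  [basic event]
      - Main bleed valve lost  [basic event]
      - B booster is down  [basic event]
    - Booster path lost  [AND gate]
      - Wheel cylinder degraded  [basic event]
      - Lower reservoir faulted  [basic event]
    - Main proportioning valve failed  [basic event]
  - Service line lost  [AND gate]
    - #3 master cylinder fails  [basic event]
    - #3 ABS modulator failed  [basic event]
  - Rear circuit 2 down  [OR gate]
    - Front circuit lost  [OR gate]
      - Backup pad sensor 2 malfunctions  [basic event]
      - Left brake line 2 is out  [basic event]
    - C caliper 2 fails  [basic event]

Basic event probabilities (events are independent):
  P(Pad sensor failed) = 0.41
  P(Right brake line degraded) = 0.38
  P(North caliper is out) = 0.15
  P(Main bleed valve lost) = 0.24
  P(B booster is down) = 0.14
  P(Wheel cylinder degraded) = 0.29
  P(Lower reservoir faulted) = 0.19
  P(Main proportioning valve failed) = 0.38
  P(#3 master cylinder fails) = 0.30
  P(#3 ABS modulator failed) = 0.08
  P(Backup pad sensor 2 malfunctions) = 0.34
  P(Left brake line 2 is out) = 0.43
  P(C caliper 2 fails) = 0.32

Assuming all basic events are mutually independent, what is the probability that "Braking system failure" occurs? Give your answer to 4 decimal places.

0.7504

P(Rear circuit fails) [OR] = 1 − (1−0.41) × (1−0.38) × (1−0.15) = 0.689070
P(ABS chain inoperative) [AND] = 0.689070 × 0.24 × 0.14 = 0.023153
P(Booster path lost) [AND] = 0.29 × 0.19 = 0.055100
P(Parking branch unavailable) [AND] = 0.023153 × 0.055100 × 0.38 = 0.000485
P(Service line lost) [AND] = 0.30 × 0.08 = 0.024000
P(Front circuit lost) [OR] = 1 − (1−0.34) × (1−0.43) = 0.623800
P(Rear circuit 2 down) [OR] = 1 − (1−0.623800) × (1−0.32) = 0.744184
P(Braking system failure) [OR] = 1 − (1−0.000485) × (1−0.024000) × (1−0.744184) = 0.750445
Rounded to 4 decimal places: P(Braking system failure) ≈ 0.7504.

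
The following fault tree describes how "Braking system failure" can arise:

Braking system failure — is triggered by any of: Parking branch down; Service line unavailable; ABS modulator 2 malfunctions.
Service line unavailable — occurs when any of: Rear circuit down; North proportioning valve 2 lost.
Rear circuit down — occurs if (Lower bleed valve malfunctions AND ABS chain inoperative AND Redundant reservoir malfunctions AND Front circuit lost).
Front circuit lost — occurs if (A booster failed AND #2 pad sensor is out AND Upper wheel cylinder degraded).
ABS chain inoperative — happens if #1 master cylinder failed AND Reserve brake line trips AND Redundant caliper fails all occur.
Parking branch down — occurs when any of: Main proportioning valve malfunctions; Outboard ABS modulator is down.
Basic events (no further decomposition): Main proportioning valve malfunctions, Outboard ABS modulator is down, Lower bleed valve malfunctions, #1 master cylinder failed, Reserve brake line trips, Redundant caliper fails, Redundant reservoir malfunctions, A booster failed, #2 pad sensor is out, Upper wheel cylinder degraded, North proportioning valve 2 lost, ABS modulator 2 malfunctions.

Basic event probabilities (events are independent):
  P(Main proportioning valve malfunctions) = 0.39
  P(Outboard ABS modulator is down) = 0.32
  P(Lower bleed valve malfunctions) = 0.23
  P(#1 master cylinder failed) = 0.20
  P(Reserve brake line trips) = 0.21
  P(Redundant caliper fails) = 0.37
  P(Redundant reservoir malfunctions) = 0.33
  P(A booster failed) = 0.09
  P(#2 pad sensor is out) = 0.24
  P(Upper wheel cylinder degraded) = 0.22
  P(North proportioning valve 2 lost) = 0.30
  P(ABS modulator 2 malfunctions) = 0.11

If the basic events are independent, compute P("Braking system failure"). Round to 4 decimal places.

P(Parking branch down) [OR] = 1 − (1−0.39) × (1−0.32) = 0.585200
P(ABS chain inoperative) [AND] = 0.20 × 0.21 × 0.37 = 0.015540
P(Front circuit lost) [AND] = 0.09 × 0.24 × 0.22 = 0.004752
P(Rear circuit down) [AND] = 0.23 × 0.015540 × 0.33 × 0.004752 = 0.000006
P(Service line unavailable) [OR] = 1 − (1−0.000006) × (1−0.30) = 0.300004
P(Braking system failure) [OR] = 1 − (1−0.585200) × (1−0.300004) × (1−0.11) = 0.741581
Rounded to 4 decimal places: P(Braking system failure) ≈ 0.7416.

0.7416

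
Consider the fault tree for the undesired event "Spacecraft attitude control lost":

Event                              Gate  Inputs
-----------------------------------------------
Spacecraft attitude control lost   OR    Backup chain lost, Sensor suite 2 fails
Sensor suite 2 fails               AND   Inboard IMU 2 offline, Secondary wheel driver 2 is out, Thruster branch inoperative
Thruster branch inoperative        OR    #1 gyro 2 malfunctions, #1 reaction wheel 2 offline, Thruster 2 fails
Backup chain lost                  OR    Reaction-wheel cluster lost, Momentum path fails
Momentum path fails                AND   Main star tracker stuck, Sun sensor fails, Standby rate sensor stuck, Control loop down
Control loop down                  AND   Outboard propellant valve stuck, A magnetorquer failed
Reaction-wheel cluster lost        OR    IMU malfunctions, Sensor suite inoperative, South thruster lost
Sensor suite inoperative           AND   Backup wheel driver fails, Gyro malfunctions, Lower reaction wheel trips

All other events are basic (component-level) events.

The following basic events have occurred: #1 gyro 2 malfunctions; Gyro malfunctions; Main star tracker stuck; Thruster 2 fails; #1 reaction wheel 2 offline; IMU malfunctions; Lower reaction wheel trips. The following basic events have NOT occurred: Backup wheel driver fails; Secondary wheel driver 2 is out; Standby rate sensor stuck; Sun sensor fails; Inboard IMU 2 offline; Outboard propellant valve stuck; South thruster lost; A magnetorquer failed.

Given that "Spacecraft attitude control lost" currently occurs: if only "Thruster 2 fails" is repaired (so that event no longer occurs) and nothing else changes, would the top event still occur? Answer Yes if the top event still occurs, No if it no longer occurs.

Counterfactual: set "Thruster 2 fails" to not occurred.
Sensor suite inoperative [AND]: Backup wheel driver fails=not, Gyro malfunctions=occurs, Lower reaction wheel trips=occurs → not all inputs occur → does not occur.
Reaction-wheel cluster lost [OR]: IMU malfunctions=occurs, Sensor suite inoperative=not, South thruster lost=not → at least one input occurs → occurs.
Control loop down [AND]: Outboard propellant valve stuck=not, A magnetorquer failed=not → not all inputs occur → does not occur.
Momentum path fails [AND]: Main star tracker stuck=occurs, Sun sensor fails=not, Standby rate sensor stuck=not, Control loop down=not → not all inputs occur → does not occur.
Backup chain lost [OR]: Reaction-wheel cluster lost=occurs, Momentum path fails=not → at least one input occurs → occurs.
Thruster branch inoperative [OR]: #1 gyro 2 malfunctions=occurs, #1 reaction wheel 2 offline=occurs, Thruster 2 fails=not → at least one input occurs → occurs.
Sensor suite 2 fails [AND]: Inboard IMU 2 offline=not, Secondary wheel driver 2 is out=not, Thruster branch inoperative=occurs → not all inputs occur → does not occur.
Spacecraft attitude control lost [OR]: Backup chain lost=occurs, Sensor suite 2 fails=not → at least one input occurs → occurs.

Yes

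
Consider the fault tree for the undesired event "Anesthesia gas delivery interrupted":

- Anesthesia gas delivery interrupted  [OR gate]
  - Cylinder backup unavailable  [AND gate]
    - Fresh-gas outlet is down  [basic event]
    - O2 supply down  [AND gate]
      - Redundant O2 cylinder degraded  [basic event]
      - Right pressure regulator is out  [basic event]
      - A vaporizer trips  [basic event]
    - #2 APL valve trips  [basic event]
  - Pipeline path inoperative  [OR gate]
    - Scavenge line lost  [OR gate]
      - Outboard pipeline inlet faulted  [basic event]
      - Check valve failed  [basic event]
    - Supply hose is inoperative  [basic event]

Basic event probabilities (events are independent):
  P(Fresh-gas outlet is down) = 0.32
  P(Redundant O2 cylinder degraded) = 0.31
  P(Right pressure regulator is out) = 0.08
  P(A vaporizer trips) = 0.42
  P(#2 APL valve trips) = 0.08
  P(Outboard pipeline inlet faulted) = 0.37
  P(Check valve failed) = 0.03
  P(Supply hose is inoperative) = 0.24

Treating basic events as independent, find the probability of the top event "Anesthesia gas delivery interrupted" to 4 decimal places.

P(O2 supply down) [AND] = 0.31 × 0.08 × 0.42 = 0.010416
P(Cylinder backup unavailable) [AND] = 0.32 × 0.010416 × 0.08 = 0.000267
P(Scavenge line lost) [OR] = 1 − (1−0.37) × (1−0.03) = 0.388900
P(Pipeline path inoperative) [OR] = 1 − (1−0.388900) × (1−0.24) = 0.535564
P(Anesthesia gas delivery interrupted) [OR] = 1 − (1−0.000267) × (1−0.535564) = 0.535688
Rounded to 4 decimal places: P(Anesthesia gas delivery interrupted) ≈ 0.5357.

0.5357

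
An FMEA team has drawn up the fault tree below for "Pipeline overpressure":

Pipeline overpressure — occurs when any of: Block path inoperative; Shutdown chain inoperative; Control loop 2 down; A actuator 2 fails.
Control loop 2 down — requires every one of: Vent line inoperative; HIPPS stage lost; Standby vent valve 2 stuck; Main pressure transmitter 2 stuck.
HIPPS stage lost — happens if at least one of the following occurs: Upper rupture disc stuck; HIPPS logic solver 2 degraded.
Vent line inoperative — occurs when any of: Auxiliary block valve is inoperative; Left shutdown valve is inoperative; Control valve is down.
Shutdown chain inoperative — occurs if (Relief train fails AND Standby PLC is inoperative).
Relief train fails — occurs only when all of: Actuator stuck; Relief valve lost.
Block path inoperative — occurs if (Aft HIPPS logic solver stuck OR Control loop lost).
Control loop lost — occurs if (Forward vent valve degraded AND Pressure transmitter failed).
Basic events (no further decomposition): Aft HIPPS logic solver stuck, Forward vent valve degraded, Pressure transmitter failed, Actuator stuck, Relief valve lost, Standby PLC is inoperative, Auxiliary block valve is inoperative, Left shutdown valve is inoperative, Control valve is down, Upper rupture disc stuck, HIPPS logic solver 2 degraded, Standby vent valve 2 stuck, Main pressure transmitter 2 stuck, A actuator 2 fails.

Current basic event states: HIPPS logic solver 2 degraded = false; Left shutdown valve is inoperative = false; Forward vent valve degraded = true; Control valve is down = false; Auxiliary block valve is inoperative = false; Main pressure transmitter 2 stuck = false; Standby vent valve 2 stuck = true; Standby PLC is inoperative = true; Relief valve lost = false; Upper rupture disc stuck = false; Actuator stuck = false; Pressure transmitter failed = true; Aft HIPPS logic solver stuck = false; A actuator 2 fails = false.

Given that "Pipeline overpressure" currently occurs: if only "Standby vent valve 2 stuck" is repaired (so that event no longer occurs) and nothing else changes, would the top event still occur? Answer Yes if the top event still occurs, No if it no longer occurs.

Yes

Counterfactual: set "Standby vent valve 2 stuck" to not occurred.
Control loop lost [AND]: Forward vent valve degraded=occurs, Pressure transmitter failed=occurs → all inputs occur → occurs.
Block path inoperative [OR]: Aft HIPPS logic solver stuck=not, Control loop lost=occurs → at least one input occurs → occurs.
Relief train fails [AND]: Actuator stuck=not, Relief valve lost=not → not all inputs occur → does not occur.
Shutdown chain inoperative [AND]: Relief train fails=not, Standby PLC is inoperative=occurs → not all inputs occur → does not occur.
Vent line inoperative [OR]: Auxiliary block valve is inoperative=not, Left shutdown valve is inoperative=not, Control valve is down=not → no input occurs → does not occur.
HIPPS stage lost [OR]: Upper rupture disc stuck=not, HIPPS logic solver 2 degraded=not → no input occurs → does not occur.
Control loop 2 down [AND]: Vent line inoperative=not, HIPPS stage lost=not, Standby vent valve 2 stuck=not, Main pressure transmitter 2 stuck=not → not all inputs occur → does not occur.
Pipeline overpressure [OR]: Block path inoperative=occurs, Shutdown chain inoperative=not, Control loop 2 down=not, A actuator 2 fails=not → at least one input occurs → occurs.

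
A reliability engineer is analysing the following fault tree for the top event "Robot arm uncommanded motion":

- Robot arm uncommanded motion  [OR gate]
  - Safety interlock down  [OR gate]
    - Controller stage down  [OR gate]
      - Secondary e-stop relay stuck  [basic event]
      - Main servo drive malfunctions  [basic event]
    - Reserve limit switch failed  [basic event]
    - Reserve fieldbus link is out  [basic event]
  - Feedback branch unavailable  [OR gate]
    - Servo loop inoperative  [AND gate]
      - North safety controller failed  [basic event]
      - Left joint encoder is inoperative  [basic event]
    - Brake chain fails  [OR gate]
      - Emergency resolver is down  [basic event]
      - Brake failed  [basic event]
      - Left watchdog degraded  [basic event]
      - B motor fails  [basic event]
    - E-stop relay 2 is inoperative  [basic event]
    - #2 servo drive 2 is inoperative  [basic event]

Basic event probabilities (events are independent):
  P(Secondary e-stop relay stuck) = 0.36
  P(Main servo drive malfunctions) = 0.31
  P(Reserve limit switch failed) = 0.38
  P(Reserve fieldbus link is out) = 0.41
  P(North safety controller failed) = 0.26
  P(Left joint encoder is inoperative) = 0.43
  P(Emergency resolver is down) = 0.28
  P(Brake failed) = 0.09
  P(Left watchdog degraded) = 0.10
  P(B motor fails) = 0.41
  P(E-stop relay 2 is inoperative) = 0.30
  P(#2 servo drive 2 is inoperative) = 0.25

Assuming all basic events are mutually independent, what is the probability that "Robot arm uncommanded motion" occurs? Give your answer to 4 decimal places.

P(Controller stage down) [OR] = 1 − (1−0.36) × (1−0.31) = 0.558400
P(Safety interlock down) [OR] = 1 − (1−0.558400) × (1−0.38) × (1−0.41) = 0.838463
P(Servo loop inoperative) [AND] = 0.26 × 0.43 = 0.111800
P(Brake chain fails) [OR] = 1 − (1−0.28) × (1−0.09) × (1−0.10) × (1−0.41) = 0.652089
P(Feedback branch unavailable) [OR] = 1 − (1−0.111800) × (1−0.652089) × (1−0.30) × (1−0.25) = 0.837767
P(Robot arm uncommanded motion) [OR] = 1 − (1−0.838463) × (1−0.837767) = 0.973793
Rounded to 4 decimal places: P(Robot arm uncommanded motion) ≈ 0.9738.

0.9738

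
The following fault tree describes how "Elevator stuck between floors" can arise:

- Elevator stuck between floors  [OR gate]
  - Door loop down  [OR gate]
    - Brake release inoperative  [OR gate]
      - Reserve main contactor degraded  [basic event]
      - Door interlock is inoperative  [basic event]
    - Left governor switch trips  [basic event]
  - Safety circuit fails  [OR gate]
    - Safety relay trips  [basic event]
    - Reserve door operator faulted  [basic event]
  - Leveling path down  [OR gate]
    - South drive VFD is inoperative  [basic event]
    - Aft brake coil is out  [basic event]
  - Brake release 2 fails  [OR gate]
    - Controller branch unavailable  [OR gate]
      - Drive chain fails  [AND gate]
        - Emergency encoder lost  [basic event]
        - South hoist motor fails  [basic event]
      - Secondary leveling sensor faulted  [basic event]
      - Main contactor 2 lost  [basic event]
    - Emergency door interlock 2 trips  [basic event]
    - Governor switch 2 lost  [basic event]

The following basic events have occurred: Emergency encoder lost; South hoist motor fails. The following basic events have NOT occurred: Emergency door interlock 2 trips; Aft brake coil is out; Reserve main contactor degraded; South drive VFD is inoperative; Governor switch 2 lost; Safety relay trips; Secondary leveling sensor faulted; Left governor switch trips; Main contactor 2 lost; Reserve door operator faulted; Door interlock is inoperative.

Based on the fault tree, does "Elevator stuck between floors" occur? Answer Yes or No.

Brake release inoperative [OR]: Reserve main contactor degraded=not, Door interlock is inoperative=not → no input occurs → does not occur.
Door loop down [OR]: Brake release inoperative=not, Left governor switch trips=not → no input occurs → does not occur.
Safety circuit fails [OR]: Safety relay trips=not, Reserve door operator faulted=not → no input occurs → does not occur.
Leveling path down [OR]: South drive VFD is inoperative=not, Aft brake coil is out=not → no input occurs → does not occur.
Drive chain fails [AND]: Emergency encoder lost=occurs, South hoist motor fails=occurs → all inputs occur → occurs.
Controller branch unavailable [OR]: Drive chain fails=occurs, Secondary leveling sensor faulted=not, Main contactor 2 lost=not → at least one input occurs → occurs.
Brake release 2 fails [OR]: Controller branch unavailable=occurs, Emergency door interlock 2 trips=not, Governor switch 2 lost=not → at least one input occurs → occurs.
Elevator stuck between floors [OR]: Door loop down=not, Safety circuit fails=not, Leveling path down=not, Brake release 2 fails=occurs → at least one input occurs → occurs.

Yes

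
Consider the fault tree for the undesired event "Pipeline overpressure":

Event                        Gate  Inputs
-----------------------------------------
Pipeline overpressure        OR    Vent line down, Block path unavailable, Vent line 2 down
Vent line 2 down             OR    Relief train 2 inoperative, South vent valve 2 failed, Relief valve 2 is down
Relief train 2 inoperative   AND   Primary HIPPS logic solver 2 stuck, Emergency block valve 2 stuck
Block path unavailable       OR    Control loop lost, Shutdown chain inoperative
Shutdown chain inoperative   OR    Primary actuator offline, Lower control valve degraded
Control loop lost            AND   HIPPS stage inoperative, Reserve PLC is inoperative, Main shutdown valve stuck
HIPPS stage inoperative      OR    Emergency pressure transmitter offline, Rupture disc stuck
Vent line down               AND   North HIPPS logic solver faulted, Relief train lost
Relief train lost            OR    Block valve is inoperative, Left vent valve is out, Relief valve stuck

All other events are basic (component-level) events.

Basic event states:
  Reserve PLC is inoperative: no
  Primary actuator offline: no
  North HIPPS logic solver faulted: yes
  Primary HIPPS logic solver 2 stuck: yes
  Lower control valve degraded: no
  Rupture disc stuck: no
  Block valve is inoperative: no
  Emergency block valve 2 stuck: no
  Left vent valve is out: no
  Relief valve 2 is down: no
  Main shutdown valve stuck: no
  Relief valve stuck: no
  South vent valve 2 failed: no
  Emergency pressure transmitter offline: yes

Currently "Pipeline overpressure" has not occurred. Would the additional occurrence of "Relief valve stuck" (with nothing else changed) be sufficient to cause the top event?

Yes

Counterfactual: set "Relief valve stuck" to occurred.
Relief train lost [OR]: Block valve is inoperative=not, Left vent valve is out=not, Relief valve stuck=occurs → at least one input occurs → occurs.
Vent line down [AND]: North HIPPS logic solver faulted=occurs, Relief train lost=occurs → all inputs occur → occurs.
HIPPS stage inoperative [OR]: Emergency pressure transmitter offline=occurs, Rupture disc stuck=not → at least one input occurs → occurs.
Control loop lost [AND]: HIPPS stage inoperative=occurs, Reserve PLC is inoperative=not, Main shutdown valve stuck=not → not all inputs occur → does not occur.
Shutdown chain inoperative [OR]: Primary actuator offline=not, Lower control valve degraded=not → no input occurs → does not occur.
Block path unavailable [OR]: Control loop lost=not, Shutdown chain inoperative=not → no input occurs → does not occur.
Relief train 2 inoperative [AND]: Primary HIPPS logic solver 2 stuck=occurs, Emergency block valve 2 stuck=not → not all inputs occur → does not occur.
Vent line 2 down [OR]: Relief train 2 inoperative=not, South vent valve 2 failed=not, Relief valve 2 is down=not → no input occurs → does not occur.
Pipeline overpressure [OR]: Vent line down=occurs, Block path unavailable=not, Vent line 2 down=not → at least one input occurs → occurs.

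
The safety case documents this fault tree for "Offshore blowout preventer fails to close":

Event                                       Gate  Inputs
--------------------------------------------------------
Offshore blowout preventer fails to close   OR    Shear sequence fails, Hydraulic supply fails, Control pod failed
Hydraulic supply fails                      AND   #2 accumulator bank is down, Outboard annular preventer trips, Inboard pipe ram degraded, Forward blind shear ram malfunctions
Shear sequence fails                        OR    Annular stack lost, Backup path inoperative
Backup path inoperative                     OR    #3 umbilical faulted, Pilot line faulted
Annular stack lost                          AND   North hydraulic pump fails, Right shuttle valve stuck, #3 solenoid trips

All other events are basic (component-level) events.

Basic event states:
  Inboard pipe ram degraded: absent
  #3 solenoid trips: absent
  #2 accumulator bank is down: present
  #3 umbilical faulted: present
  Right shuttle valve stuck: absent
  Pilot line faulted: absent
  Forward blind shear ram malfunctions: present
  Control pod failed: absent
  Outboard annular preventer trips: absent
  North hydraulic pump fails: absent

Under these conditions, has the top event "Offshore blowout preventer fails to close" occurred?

Annular stack lost [AND]: North hydraulic pump fails=not, Right shuttle valve stuck=not, #3 solenoid trips=not → not all inputs occur → does not occur.
Backup path inoperative [OR]: #3 umbilical faulted=occurs, Pilot line faulted=not → at least one input occurs → occurs.
Shear sequence fails [OR]: Annular stack lost=not, Backup path inoperative=occurs → at least one input occurs → occurs.
Hydraulic supply fails [AND]: #2 accumulator bank is down=occurs, Outboard annular preventer trips=not, Inboard pipe ram degraded=not, Forward blind shear ram malfunctions=occurs → not all inputs occur → does not occur.
Offshore blowout preventer fails to close [OR]: Shear sequence fails=occurs, Hydraulic supply fails=not, Control pod failed=not → at least one input occurs → occurs.

Yes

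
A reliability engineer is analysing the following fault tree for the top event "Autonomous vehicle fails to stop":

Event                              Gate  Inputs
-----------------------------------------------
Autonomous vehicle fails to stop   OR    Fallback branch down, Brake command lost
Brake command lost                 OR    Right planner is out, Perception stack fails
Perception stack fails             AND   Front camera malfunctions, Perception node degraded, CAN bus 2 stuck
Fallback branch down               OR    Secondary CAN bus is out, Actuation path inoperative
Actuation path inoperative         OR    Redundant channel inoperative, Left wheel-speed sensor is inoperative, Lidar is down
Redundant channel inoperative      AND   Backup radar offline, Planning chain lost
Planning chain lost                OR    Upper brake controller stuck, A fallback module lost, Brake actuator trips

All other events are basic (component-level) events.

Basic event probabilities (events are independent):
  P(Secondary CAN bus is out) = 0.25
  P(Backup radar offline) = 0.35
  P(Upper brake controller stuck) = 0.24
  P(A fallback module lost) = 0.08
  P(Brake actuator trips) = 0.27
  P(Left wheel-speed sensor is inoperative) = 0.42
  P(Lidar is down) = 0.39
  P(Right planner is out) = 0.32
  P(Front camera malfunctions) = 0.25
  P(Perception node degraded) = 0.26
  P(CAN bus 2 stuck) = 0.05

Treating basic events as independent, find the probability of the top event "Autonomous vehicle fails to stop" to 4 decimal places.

0.8510

P(Planning chain lost) [OR] = 1 − (1−0.24) × (1−0.08) × (1−0.27) = 0.489584
P(Redundant channel inoperative) [AND] = 0.35 × 0.489584 = 0.171354
P(Actuation path inoperative) [OR] = 1 − (1−0.171354) × (1−0.42) × (1−0.39) = 0.706825
P(Fallback branch down) [OR] = 1 − (1−0.25) × (1−0.706825) = 0.780119
P(Perception stack fails) [AND] = 0.25 × 0.26 × 0.05 = 0.003250
P(Brake command lost) [OR] = 1 − (1−0.32) × (1−0.003250) = 0.322210
P(Autonomous vehicle fails to stop) [OR] = 1 − (1−0.780119) × (1−0.322210) = 0.850967
Rounded to 4 decimal places: P(Autonomous vehicle fails to stop) ≈ 0.8510.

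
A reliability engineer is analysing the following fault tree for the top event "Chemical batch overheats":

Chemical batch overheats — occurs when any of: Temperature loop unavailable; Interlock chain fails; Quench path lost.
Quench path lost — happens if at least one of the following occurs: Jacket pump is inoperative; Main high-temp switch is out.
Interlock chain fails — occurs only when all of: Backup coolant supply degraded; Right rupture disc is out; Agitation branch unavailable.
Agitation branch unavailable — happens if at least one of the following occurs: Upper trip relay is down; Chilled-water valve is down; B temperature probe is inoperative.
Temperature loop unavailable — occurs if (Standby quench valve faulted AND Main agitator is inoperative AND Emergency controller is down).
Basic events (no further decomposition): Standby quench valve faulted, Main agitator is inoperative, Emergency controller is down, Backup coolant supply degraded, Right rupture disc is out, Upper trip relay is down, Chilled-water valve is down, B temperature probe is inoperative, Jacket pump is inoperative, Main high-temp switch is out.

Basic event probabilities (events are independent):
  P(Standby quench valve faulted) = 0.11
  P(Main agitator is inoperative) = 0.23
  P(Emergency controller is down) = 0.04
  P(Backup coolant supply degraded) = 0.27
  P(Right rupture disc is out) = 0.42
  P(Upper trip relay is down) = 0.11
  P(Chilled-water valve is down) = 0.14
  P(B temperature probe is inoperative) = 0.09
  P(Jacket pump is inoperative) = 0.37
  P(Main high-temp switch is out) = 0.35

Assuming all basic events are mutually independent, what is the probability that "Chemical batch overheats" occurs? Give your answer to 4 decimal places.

P(Temperature loop unavailable) [AND] = 0.11 × 0.23 × 0.04 = 0.001012
P(Agitation branch unavailable) [OR] = 1 − (1−0.11) × (1−0.14) × (1−0.09) = 0.303486
P(Interlock chain fails) [AND] = 0.27 × 0.42 × 0.303486 = 0.034415
P(Quench path lost) [OR] = 1 − (1−0.37) × (1−0.35) = 0.590500
P(Chemical batch overheats) [OR] = 1 − (1−0.001012) × (1−0.034415) × (1−0.590500) = 0.604993
Rounded to 4 decimal places: P(Chemical batch overheats) ≈ 0.6050.

0.6050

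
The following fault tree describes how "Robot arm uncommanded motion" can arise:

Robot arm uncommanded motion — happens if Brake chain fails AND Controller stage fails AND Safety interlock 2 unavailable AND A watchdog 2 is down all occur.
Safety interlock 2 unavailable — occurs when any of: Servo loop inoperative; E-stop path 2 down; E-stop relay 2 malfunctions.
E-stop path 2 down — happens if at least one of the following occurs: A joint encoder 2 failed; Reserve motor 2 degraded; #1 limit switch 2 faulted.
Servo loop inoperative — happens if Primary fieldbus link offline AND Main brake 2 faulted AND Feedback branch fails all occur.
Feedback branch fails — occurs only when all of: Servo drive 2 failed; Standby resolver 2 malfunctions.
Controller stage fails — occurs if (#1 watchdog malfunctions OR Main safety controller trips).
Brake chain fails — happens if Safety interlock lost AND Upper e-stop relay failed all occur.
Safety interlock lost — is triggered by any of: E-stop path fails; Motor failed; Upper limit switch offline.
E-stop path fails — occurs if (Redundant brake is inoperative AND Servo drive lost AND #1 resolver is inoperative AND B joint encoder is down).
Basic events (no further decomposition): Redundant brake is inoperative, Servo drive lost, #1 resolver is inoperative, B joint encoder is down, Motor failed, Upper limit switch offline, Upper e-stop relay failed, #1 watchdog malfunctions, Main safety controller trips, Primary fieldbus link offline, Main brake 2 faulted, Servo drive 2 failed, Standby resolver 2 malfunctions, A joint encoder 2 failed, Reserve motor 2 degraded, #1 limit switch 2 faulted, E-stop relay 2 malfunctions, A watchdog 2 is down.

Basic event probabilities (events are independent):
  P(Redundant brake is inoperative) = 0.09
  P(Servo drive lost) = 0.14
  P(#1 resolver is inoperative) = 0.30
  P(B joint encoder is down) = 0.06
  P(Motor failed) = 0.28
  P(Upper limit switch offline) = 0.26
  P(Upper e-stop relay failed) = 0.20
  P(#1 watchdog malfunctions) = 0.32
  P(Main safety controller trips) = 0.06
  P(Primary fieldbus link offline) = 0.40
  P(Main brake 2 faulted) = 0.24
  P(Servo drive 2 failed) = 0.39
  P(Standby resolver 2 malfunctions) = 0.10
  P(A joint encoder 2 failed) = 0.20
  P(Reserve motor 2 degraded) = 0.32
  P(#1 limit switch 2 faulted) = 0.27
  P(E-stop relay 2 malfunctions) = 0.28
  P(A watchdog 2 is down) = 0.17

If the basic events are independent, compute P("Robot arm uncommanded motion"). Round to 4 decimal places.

P(E-stop path fails) [AND] = 0.09 × 0.14 × 0.30 × 0.06 = 0.000227
P(Safety interlock lost) [OR] = 1 − (1−0.000227) × (1−0.28) × (1−0.26) = 0.467321
P(Brake chain fails) [AND] = 0.467321 × 0.20 = 0.093464
P(Controller stage fails) [OR] = 1 − (1−0.32) × (1−0.06) = 0.360800
P(Feedback branch fails) [AND] = 0.39 × 0.10 = 0.039000
P(Servo loop inoperative) [AND] = 0.40 × 0.24 × 0.039000 = 0.003744
P(E-stop path 2 down) [OR] = 1 − (1−0.20) × (1−0.32) × (1−0.27) = 0.602880
P(Safety interlock 2 unavailable) [OR] = 1 − (1−0.003744) × (1−0.602880) × (1−0.28) = 0.715144
P(Robot arm uncommanded motion) [AND] = 0.093464 × 0.360800 × 0.715144 × 0.17 = 0.004100
Rounded to 4 decimal places: P(Robot arm uncommanded motion) ≈ 0.0041.

0.0041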